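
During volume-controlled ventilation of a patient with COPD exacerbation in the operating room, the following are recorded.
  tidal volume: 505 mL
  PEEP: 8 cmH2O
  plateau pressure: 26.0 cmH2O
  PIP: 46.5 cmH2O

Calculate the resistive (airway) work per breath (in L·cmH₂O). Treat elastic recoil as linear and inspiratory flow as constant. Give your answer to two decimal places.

With constant inspiratory flow the resistive pressure is constant at PIP − Pplat = 46.5 − 26.0 = 20.5 cmH2O, so resistive work = 20.5 × 0.505 = 10.353 L·cmH2O.

10.35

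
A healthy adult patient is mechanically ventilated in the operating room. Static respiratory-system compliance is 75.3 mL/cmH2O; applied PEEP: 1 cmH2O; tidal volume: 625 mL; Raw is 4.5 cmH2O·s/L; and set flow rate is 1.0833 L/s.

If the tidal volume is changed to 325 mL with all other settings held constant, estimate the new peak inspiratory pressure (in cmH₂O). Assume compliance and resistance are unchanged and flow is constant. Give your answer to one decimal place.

10.2

PIP = Vt/C + R·V̇ + PEEP (constant-flow equation of motion).
Only the elastic term changes: ΔPIP = ΔVt / C = (325 − 625) / 75.3 = -3.984 cmH2O.
Original PIP = 625/75.3 + 4.5×1.0833 + 1 = 14.175 cmH2O; new PIP = 14.175 + (-3.984) = 10.191 cmH2O.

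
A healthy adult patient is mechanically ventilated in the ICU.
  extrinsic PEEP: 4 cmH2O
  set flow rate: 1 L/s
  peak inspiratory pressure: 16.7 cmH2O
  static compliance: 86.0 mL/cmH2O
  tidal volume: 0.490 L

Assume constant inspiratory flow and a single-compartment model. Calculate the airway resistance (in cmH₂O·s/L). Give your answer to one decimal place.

Equation of motion (constant flow): PIP = Vt/C + R·V̇ + PEEP.
R·V̇ = PIP − Vt/C − PEEP = 16.7 − 490/86.0 − 4 = 16.7 − 5.698 − 4 = 7.002 cmH2O.
R = 7.002 / 1 = 7.002 cmH2O·s/L.

7.0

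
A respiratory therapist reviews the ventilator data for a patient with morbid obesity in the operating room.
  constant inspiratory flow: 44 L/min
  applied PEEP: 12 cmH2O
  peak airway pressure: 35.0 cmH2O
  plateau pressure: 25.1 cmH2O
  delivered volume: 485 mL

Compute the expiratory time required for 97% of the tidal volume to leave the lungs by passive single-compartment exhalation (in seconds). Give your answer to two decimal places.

1.75

Flow: 44 L/min ÷ 60 = 0.7333 L/s.
R = (PIP − Pplat)/V̇ = (35.0 − 25.1) / 0.7333 = 9.9/0.7333 = 13.501 cmH2O·s/L.
C = Vt/(Pplat − PEEP) = 485.0 / (25.1 − 12) = 485.0/13.1 = 37.023 mL/cmH2O.
τ = R × C = 13.501 × 0.03702 L/cmH2O = 0.4998 s.
t = −τ·ln(1 − 0.97) = −0.4998·ln(0.03) = 1.753 s.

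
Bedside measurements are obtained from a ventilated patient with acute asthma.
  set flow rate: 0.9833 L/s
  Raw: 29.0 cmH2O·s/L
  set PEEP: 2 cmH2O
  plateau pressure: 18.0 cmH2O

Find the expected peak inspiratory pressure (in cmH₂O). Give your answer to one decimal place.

46.5

PIP = Pplat + Raw × flow = 18.0 + 29.0 × 0.9833 = 18.0 + 28.516 = 46.516 cmH2O.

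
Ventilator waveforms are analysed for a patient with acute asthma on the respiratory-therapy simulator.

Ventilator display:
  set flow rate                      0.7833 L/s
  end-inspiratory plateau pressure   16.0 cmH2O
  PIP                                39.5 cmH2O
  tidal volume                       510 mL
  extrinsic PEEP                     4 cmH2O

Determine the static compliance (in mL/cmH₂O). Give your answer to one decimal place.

42.5

Cstat = Vt / (Pplat − PEEP) = 510 / (16.0 − 4) = 510 / 12.0 = 42.5 mL/cmH2O.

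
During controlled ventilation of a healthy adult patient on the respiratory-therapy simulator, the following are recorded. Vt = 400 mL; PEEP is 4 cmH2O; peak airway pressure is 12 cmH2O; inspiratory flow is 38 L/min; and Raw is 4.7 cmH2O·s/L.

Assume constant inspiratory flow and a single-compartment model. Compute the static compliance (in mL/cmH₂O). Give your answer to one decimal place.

79.6

Flow: 38 L/min ÷ 60 = 0.6333 L/s.
Equation of motion (constant flow): PIP = Vt/C + R·V̇ + PEEP.
Vt/C = PIP − R·V̇ − PEEP = 12 − 4.7×0.6333 − 4 = 12 − 2.977 − 4 = 5.023 cmH2O.
C = Vt / 5.023 = 400 / 5.023 = 79.634 mL/cmH2O.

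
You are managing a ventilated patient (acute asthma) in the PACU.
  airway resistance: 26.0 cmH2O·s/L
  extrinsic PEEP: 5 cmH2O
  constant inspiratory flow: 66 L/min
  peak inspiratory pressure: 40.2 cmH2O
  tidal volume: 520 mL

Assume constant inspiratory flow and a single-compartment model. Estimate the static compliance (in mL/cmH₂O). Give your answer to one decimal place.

78.8

Flow: 66 L/min ÷ 60 = 1.1 L/s.
Equation of motion (constant flow): PIP = Vt/C + R·V̇ + PEEP.
Vt/C = PIP − R·V̇ − PEEP = 40.2 − 26.0×1.1 − 5 = 40.2 − 28.6 − 5 = 6.6 cmH2O.
C = Vt / 6.6 = 520 / 6.6 = 78.788 mL/cmH2O.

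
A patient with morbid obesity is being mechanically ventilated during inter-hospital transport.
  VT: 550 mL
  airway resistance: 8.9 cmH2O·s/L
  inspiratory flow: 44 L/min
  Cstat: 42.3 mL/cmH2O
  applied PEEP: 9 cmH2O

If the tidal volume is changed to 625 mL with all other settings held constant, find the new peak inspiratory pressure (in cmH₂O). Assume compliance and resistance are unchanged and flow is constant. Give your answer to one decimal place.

30.3

Flow: 44 L/min ÷ 60 = 0.7333 L/s.
PIP = Vt/C + R·V̇ + PEEP (constant-flow equation of motion).
Only the elastic term changes: ΔPIP = ΔVt / C = (625 − 550) / 42.3 = 1.773 cmH2O.
Original PIP = 550/42.3 + 8.9×0.7333 + 9 = 28.529 cmH2O; new PIP = 28.529 + (1.773) = 30.302 cmH2O.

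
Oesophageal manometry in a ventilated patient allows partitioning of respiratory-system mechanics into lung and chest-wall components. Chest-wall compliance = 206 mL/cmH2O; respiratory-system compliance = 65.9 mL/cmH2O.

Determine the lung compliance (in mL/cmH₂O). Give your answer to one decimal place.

1/CL = 1/Crs − 1/Ccw.
1/CL = 1/65.9 − 1/206 = 0.01032.
CL = 96.899 mL/cmH2O.

96.9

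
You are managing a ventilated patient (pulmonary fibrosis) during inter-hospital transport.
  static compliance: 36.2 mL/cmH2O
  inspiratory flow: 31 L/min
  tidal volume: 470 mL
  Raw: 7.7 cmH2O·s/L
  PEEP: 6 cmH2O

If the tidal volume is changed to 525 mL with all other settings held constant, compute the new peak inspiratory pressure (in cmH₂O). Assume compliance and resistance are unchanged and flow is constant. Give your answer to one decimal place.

Flow: 31 L/min ÷ 60 = 0.5167 L/s.
PIP = Vt/C + R·V̇ + PEEP (constant-flow equation of motion).
Only the elastic term changes: ΔPIP = ΔVt / C = (525 − 470) / 36.2 = 1.519 cmH2O.
Original PIP = 470/36.2 + 7.7×0.5167 + 6 = 22.962 cmH2O; new PIP = 22.962 + (1.519) = 24.481 cmH2O.

24.5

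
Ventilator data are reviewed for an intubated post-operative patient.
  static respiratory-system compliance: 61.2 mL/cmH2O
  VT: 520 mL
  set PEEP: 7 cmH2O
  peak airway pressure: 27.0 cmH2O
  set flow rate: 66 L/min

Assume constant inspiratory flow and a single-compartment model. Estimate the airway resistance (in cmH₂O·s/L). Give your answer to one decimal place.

10.5

Flow: 66 L/min ÷ 60 = 1.1 L/s.
Equation of motion (constant flow): PIP = Vt/C + R·V̇ + PEEP.
R·V̇ = PIP − Vt/C − PEEP = 27.0 − 520/61.2 − 7 = 27.0 − 8.497 − 7 = 11.503 cmH2O.
R = 11.503 / 1.1 = 10.457 cmH2O·s/L.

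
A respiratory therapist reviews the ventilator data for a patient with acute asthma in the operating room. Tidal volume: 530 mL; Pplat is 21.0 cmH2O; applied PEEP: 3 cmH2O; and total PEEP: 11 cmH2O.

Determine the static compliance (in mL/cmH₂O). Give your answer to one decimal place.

End-expiratory occlusion gives total PEEP = 11 cmH2O (intrinsic PEEP = 11 − 3 = 8). Use total PEEP for the elastic gradient.
Cstat = Vt / (Pplat − PEEPtotal) = 530 / (21.0 − 11) = 530 / 10.0 = 53.0 mL/cmH2O.

53.0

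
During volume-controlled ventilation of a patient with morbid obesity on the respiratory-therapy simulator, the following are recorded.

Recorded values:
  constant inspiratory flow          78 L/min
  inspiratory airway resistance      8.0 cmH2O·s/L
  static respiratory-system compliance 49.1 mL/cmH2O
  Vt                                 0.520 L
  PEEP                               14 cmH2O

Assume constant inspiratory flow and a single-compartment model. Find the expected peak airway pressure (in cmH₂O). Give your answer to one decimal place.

Flow: 78 L/min ÷ 60 = 1.3 L/s.
Equation of motion (constant flow): PIP = Vt/C + R·V̇ + PEEP.
PIP = 520/49.1 + 8.0×1.3 + 14 = 10.591 + 10.4 + 14 = 34.991 cmH2O.

35.0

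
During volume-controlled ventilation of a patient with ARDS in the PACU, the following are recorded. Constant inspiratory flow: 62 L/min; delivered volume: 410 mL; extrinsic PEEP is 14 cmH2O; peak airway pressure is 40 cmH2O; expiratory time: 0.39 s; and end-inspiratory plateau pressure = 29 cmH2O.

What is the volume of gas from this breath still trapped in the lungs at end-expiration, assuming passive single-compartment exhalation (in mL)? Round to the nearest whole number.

107

Flow: 62 L/min ÷ 60 = 1.0333 L/s.
R = (PIP − Pplat)/V̇ = (40 − 29) / 1.0333 = 11.0/1.0333 = 10.646 cmH2O·s/L.
C = Vt/(Pplat − PEEP) = 410.0 / (29 − 14) = 410.0/15.0 = 27.333 mL/cmH2O.
τ = R × C = 10.646 × 0.02733 L/cmH2O = 0.291 s.
Fraction remaining = e^(−Te/τ) = e^(−0.39/0.291) = 0.2618.
Trapped volume = 410.0 × 0.2618 = 107.34 mL.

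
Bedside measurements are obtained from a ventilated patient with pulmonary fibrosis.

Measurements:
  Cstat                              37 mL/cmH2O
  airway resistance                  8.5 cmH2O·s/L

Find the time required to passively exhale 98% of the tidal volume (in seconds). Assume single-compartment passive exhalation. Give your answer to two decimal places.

1.23

τ = R × C = 8.5 × 37 mL/cmH2O = 8.5 × 0.037 L/cmH2O = 0.3145 s.
Exhaled fraction f = 1 − e^(−t/τ) → t = −τ·ln(1 − f) = −0.3145·ln(0.02) = 1.23 s.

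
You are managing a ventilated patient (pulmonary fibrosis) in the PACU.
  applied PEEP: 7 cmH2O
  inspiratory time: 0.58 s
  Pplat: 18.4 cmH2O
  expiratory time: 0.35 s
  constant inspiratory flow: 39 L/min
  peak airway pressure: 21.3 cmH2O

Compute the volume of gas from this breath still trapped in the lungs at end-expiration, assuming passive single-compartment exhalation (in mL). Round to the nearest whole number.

Flow: 39 L/min ÷ 60 = 0.65 L/s.
Vt = flow × Ti = 0.65 L/s × 0.58 s × 1000 mL/L = 377.0 mL.
R = (PIP − Pplat)/V̇ = (21.3 − 18.4) / 0.65 = 2.9/0.65 = 4.462 cmH2O·s/L.
C = Vt/(Pplat − PEEP) = 377.0 / (18.4 − 7) = 377.0/11.4 = 33.07 mL/cmH2O.
τ = R × C = 4.462 × 0.03307 L/cmH2O = 0.1476 s.
Fraction remaining = e^(−Te/τ) = e^(−0.35/0.1476) = 0.09336.
Trapped volume = 377.0 × 0.09336 = 35.197 mL.

35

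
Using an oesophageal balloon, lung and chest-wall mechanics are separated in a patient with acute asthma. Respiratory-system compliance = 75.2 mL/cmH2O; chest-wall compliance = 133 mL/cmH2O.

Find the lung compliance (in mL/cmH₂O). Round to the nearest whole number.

1/CL = 1/Crs − 1/Ccw.
1/CL = 1/75.2 − 1/133 = 0.005779.
CL = 173.04 mL/cmH2O.

173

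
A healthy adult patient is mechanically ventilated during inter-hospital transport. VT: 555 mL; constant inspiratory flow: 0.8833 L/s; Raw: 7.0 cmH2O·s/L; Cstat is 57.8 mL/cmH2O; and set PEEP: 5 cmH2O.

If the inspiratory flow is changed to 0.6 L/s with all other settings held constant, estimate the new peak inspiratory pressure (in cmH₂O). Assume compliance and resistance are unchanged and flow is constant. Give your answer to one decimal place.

PIP = Vt/C + R·V̇ + PEEP (constant-flow equation of motion).
Only the resistive term changes: ΔPIP = R × ΔV̇ = 7.0 × (0.6 − 0.8833) = 7.0 × -0.2833 = -1.983 cmH2O.
Original PIP = 555/57.8 + 7.0×0.8833 + 5 = 20.785 cmH2O; new PIP = 20.785 + (-1.983) = 18.802 cmH2O.

18.8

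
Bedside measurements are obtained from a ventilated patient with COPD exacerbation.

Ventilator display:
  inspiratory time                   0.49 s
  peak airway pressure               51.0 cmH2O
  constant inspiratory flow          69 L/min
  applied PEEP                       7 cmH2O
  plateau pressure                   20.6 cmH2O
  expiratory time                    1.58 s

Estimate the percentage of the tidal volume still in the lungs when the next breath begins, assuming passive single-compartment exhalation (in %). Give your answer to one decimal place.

Flow: 69 L/min ÷ 60 = 1.15 L/s.
Vt = flow × Ti = 1.15 L/s × 0.49 s × 1000 mL/L = 563.5 mL.
R = (PIP − Pplat)/V̇ = (51.0 − 20.6) / 1.15 = 30.4/1.15 = 26.435 cmH2O·s/L.
C = Vt/(Pplat − PEEP) = 563.5 / (20.6 − 7) = 563.5/13.6 = 41.434 mL/cmH2O.
τ = R × C = 26.435 × 0.04143 L/cmH2O = 1.095 s.
Fraction remaining at end-expiration = e^(−Te/τ) = e^(−1.58/1.095) = 0.2362 → 23.62%.

23.6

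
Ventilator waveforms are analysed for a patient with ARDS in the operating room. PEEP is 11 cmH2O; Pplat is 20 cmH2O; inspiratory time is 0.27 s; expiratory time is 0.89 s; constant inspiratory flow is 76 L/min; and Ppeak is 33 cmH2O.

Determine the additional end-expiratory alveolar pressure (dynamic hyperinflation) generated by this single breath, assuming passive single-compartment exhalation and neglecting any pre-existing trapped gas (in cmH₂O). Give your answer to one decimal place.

0.9

Flow: 76 L/min ÷ 60 = 1.2667 L/s.
Vt = flow × Ti = 1.2667 L/s × 0.27 s × 1000 mL/L = 342.01 mL.
R = (PIP − Pplat)/V̇ = (33 − 20) / 1.2667 = 13.0/1.2667 = 10.263 cmH2O·s/L.
C = Vt/(Pplat − PEEP) = 342.01 / (20 − 11) = 342.01/9.0 = 38.001 mL/cmH2O.
τ = R × C = 10.263 × 0.038 L/cmH2O = 0.39 s.
Fraction remaining = e^(−Te/τ) = e^(−0.89/0.39) = 0.1021; trapped volume = 342.01 × 0.1021 = 34.919 mL.
Additional alveolar pressure from trapping ≈ V_trapped / C = 34.919 / 38.001 = 0.9189 cmH2O.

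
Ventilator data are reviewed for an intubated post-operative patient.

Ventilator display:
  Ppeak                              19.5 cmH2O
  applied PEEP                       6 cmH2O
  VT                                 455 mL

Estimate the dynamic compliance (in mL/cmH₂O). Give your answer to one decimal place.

33.7

Dynamic compliance = Vt / (PIP − PEEP) = 455 / (19.5 − 6) = 455 / 13.5 = 33.704 mL/cmH2O.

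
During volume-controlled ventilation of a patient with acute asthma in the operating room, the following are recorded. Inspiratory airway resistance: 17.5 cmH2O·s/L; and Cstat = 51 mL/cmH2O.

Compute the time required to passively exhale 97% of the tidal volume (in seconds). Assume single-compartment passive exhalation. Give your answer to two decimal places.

3.13

τ = R × C = 17.5 × 51 mL/cmH2O = 17.5 × 0.051 L/cmH2O = 0.8925 s.
Exhaled fraction f = 1 − e^(−t/τ) → t = −τ·ln(1 − f) = −0.8925·ln(0.03) = 3.13 s.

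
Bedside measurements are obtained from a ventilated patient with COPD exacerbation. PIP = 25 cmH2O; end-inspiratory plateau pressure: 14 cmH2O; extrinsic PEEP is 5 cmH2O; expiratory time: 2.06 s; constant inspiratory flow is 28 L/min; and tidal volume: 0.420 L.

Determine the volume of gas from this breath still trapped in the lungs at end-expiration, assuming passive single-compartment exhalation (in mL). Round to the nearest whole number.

Flow: 28 L/min ÷ 60 = 0.4667 L/s.
R = (PIP − Pplat)/V̇ = (25 − 14) / 0.4667 = 11.0/0.4667 = 23.57 cmH2O·s/L.
C = Vt/(Pplat − PEEP) = 420.0 / (14 − 5) = 420.0/9.0 = 46.667 mL/cmH2O.
τ = R × C = 23.57 × 0.04667 L/cmH2O = 1.1 s.
Fraction remaining = e^(−Te/τ) = e^(−2.06/1.1) = 0.1537.
Trapped volume = 420.0 × 0.1537 = 64.554 mL.

65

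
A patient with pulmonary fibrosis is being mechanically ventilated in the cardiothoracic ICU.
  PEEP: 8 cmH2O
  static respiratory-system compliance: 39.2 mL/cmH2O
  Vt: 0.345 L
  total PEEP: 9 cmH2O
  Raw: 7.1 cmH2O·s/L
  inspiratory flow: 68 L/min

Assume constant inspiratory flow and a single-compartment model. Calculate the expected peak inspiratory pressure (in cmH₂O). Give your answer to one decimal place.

25.8

Flow: 68 L/min ÷ 60 = 1.1333 L/s.
Total PEEP = 9 cmH2O (set 8 + intrinsic 1); this is the baseline alveolar pressure.
Equation of motion (constant flow): PIP = Vt/C + R·V̇ + PEEP.
PIP = 345/39.2 + 7.1×1.1333 + 9 = 8.801 + 8.046 + 9 = 25.847 cmH2O.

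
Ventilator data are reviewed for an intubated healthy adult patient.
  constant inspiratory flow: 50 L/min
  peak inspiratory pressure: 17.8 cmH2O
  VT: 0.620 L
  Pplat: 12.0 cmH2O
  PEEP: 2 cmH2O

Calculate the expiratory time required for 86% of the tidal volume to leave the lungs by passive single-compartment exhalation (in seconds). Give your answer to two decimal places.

Flow: 50 L/min ÷ 60 = 0.8333 L/s.
R = (PIP − Pplat)/V̇ = (17.8 − 12.0) / 0.8333 = 5.8/0.8333 = 6.96 cmH2O·s/L.
C = Vt/(Pplat − PEEP) = 620.0 / (12.0 − 2) = 620.0/10.0 = 62.0 mL/cmH2O.
τ = R × C = 6.96 × 0.062 L/cmH2O = 0.4315 s.
t = −τ·ln(1 − 0.86) = −0.4315·ln(0.14) = 0.8484 s.

0.85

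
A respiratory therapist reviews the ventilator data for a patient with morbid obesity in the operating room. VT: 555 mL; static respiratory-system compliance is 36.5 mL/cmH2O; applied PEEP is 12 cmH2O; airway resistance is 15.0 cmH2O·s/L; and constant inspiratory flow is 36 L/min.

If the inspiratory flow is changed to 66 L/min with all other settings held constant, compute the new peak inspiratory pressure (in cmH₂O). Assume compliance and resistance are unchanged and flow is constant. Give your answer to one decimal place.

Flow: 36 L/min ÷ 60 = 0.6 L/s.
New flow: 66 L/min ÷ 60 = 1.1 L/s.
PIP = Vt/C + R·V̇ + PEEP (constant-flow equation of motion).
Only the resistive term changes: ΔPIP = R × ΔV̇ = 15.0 × (1.1 − 0.6) = 15.0 × 0.5 = 7.5 cmH2O.
Original PIP = 555/36.5 + 15.0×0.6 + 12 = 36.205 cmH2O; new PIP = 36.205 + (7.5) = 43.705 cmH2O.

43.7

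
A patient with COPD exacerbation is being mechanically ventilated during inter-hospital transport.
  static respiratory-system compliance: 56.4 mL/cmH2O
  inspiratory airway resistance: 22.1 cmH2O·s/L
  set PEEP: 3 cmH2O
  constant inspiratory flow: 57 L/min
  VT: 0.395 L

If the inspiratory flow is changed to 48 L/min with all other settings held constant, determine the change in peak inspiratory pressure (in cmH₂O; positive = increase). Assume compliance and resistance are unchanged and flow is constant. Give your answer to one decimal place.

Flow: 57 L/min ÷ 60 = 0.95 L/s.
New flow: 48 L/min ÷ 60 = 0.8 L/s.
PIP = Vt/C + R·V̇ + PEEP (constant-flow equation of motion).
Only the resistive term changes: ΔPIP = R × ΔV̇ = 22.1 × (0.8 − 0.95) = 22.1 × -0.15 = -3.315 cmH2O.

-3.3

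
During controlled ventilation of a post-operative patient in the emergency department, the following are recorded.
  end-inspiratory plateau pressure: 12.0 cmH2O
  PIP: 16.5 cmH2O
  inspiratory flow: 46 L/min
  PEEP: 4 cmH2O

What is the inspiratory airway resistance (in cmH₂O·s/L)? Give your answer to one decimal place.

5.9

Flow: 46 L/min ÷ 60 = 0.7667 L/s.
Raw = (PIP − Pplat) / flow = (16.5 − 12.0) / 0.7667 = 4.5 / 0.7667 = 5.869 cmH2O·s/L.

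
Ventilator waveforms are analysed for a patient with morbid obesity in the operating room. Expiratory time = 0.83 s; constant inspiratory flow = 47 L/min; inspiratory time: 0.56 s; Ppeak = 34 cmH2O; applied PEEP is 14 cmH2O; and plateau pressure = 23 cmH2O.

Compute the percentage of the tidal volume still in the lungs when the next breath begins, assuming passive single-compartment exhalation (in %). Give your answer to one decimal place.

29.7

Flow: 47 L/min ÷ 60 = 0.7833 L/s.
Vt = flow × Ti = 0.7833 L/s × 0.56 s × 1000 mL/L = 438.65 mL.
R = (PIP − Pplat)/V̇ = (34 − 23) / 0.7833 = 11.0/0.7833 = 14.043 cmH2O·s/L.
C = Vt/(Pplat − PEEP) = 438.65 / (23 − 14) = 438.65/9.0 = 48.739 mL/cmH2O.
τ = R × C = 14.043 × 0.04874 L/cmH2O = 0.6845 s.
Fraction remaining at end-expiration = e^(−Te/τ) = e^(−0.83/0.6845) = 0.2974 → 29.74%.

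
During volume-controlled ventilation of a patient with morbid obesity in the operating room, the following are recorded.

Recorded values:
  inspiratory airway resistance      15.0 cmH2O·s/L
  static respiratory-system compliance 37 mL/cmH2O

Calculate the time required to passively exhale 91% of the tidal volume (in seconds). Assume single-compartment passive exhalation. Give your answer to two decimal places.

τ = R × C = 15.0 × 37 mL/cmH2O = 15.0 × 0.037 L/cmH2O = 0.555 s.
Exhaled fraction f = 1 − e^(−t/τ) → t = −τ·ln(1 − f) = −0.555·ln(0.09) = 1.336 s.

1.34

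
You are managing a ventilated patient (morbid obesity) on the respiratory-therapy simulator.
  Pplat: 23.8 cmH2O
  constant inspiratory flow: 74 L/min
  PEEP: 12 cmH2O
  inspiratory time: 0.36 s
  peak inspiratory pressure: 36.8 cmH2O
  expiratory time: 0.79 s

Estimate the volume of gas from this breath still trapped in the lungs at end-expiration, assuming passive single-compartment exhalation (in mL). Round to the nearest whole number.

Flow: 74 L/min ÷ 60 = 1.2333 L/s.
Vt = flow × Ti = 1.2333 L/s × 0.36 s × 1000 mL/L = 443.99 mL.
R = (PIP − Pplat)/V̇ = (36.8 − 23.8) / 1.2333 = 13.0/1.2333 = 10.541 cmH2O·s/L.
C = Vt/(Pplat − PEEP) = 443.99 / (23.8 − 12) = 443.99/11.8 = 37.626 mL/cmH2O.
τ = R × C = 10.541 × 0.03763 L/cmH2O = 0.3967 s.
Fraction remaining = e^(−Te/τ) = e^(−0.79/0.3967) = 0.1365.
Trapped volume = 443.99 × 0.1365 = 60.605 mL.

61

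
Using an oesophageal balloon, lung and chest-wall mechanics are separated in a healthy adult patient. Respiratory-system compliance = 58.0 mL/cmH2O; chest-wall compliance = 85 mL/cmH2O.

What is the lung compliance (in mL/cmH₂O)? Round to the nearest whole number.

183

1/CL = 1/Crs − 1/Ccw.
1/CL = 1/58.0 − 1/85 = 0.005477.
CL = 182.58 mL/cmH2O.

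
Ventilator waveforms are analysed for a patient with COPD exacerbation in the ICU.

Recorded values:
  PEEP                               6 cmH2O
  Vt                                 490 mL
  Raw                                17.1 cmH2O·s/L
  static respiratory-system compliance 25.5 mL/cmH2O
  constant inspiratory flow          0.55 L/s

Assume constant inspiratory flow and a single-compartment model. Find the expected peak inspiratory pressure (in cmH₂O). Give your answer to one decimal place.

Equation of motion (constant flow): PIP = Vt/C + R·V̇ + PEEP.
PIP = 490/25.5 + 17.1×0.55 + 6 = 19.216 + 9.405 + 6 = 34.621 cmH2O.

34.6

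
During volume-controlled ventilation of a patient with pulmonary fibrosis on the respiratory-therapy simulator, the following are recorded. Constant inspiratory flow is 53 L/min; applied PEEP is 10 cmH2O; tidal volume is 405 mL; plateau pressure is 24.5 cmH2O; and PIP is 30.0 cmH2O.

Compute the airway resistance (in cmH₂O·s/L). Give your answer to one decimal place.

6.2

Flow: 53 L/min ÷ 60 = 0.8833 L/s.
Raw = (PIP − Pplat) / flow = (30.0 − 24.5) / 0.8833 = 5.5 / 0.8833 = 6.227 cmH2O·s/L.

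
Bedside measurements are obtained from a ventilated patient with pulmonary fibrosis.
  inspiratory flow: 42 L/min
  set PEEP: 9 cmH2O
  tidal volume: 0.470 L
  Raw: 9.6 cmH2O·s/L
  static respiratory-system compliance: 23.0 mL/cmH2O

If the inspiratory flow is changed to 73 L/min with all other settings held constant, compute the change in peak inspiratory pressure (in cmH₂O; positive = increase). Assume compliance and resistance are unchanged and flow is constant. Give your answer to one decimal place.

Flow: 42 L/min ÷ 60 = 0.7 L/s.
New flow: 73 L/min ÷ 60 = 1.2167 L/s.
PIP = Vt/C + R·V̇ + PEEP (constant-flow equation of motion).
Only the resistive term changes: ΔPIP = R × ΔV̇ = 9.6 × (1.2167 − 0.7) = 9.6 × 0.5167 = 4.96 cmH2O.

5.0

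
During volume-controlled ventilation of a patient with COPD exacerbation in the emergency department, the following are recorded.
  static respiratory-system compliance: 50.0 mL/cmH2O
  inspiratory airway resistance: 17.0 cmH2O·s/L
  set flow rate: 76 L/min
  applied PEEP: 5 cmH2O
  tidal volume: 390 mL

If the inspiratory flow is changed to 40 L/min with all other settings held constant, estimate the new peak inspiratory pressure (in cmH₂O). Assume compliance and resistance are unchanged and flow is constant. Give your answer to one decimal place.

24.1

Flow: 76 L/min ÷ 60 = 1.2667 L/s.
New flow: 40 L/min ÷ 60 = 0.6667 L/s.
PIP = Vt/C + R·V̇ + PEEP (constant-flow equation of motion).
Only the resistive term changes: ΔPIP = R × ΔV̇ = 17.0 × (0.6667 − 1.2667) = 17.0 × -0.6 = -10.2 cmH2O.
Original PIP = 390/50.0 + 17.0×1.2667 + 5 = 34.334 cmH2O; new PIP = 34.334 + (-10.2) = 24.134 cmH2O.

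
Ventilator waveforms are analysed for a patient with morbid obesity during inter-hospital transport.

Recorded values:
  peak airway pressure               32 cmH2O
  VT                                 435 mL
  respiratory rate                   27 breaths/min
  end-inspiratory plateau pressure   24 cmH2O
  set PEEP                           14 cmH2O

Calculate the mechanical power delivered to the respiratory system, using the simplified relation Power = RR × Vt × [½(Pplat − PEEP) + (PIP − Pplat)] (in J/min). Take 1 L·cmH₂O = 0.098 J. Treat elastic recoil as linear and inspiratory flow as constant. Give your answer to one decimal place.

15.0

Per-breath work = Vt × [½(Pplat−PEEP) + (PIP−Pplat)] = 0.435 × [0.5×10.0 + 8.0] = 0.435 × 13.0 = 5.655 L·cmH2O.
Power = 27 × 5.655 = 152.69 L·cmH2O/min.
× 0.098 J/(L·cmH2O) → 14.964 J/min.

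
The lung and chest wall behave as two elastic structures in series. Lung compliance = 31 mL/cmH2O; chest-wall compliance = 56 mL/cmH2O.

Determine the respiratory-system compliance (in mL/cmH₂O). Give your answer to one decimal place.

20.0

Lung and chest wall are elastances in series: 1/Crs = 1/CL + 1/Ccw.
1/Crs = 1/31 + 1/56 = 0.05012.
Crs = 19.952 mL/cmH2O.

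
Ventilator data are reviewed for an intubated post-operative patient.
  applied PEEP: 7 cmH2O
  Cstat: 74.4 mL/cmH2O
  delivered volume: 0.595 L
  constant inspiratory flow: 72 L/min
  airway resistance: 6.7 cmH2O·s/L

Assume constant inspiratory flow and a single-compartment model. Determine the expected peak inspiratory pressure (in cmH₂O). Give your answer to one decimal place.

Flow: 72 L/min ÷ 60 = 1.2 L/s.
Equation of motion (constant flow): PIP = Vt/C + R·V̇ + PEEP.
PIP = 595/74.4 + 6.7×1.2 + 7 = 7.997 + 8.04 + 7 = 23.037 cmH2O.

23.0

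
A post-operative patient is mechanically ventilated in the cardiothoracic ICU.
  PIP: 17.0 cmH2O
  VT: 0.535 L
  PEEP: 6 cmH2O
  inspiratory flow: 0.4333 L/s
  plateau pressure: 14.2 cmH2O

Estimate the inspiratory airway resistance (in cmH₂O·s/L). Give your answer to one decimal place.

Raw = (PIP − Pplat) / flow = (17.0 − 14.2) / 0.4333 = 2.8 / 0.4333 = 6.462 cmH2O·s/L.

6.5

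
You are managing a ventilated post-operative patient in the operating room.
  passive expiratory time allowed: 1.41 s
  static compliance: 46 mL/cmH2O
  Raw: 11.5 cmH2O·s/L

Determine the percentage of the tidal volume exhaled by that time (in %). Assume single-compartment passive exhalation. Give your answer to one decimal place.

93.0

τ = R × C = 11.5 × 46 mL/cmH2O = 11.5 × 0.046 L/cmH2O = 0.529 s.
Passive exhalation: V(t)/V₀ = e^(−t/τ) = e^(−1.41/0.529) = 0.06957.
Fraction exhaled = 1 − 0.06957 = 0.9304 → 93.04%.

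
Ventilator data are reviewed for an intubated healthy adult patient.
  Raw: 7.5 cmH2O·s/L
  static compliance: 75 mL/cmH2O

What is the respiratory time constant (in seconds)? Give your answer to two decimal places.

τ = R × C = 7.5 × 75 mL/cmH2O = 7.5 × 0.075 L/cmH2O = 0.5625 s.

0.56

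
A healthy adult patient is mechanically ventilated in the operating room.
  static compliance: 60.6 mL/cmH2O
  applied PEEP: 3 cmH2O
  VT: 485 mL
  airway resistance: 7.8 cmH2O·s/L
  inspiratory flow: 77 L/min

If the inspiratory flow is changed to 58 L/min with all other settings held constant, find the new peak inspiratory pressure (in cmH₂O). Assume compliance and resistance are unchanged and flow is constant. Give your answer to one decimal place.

18.5

Flow: 77 L/min ÷ 60 = 1.2833 L/s.
New flow: 58 L/min ÷ 60 = 0.9667 L/s.
PIP = Vt/C + R·V̇ + PEEP (constant-flow equation of motion).
Only the resistive term changes: ΔPIP = R × ΔV̇ = 7.8 × (0.9667 − 1.2833) = 7.8 × -0.3166 = -2.469 cmH2O.
Original PIP = 485/60.6 + 7.8×1.2833 + 3 = 21.013 cmH2O; new PIP = 21.013 + (-2.469) = 18.544 cmH2O.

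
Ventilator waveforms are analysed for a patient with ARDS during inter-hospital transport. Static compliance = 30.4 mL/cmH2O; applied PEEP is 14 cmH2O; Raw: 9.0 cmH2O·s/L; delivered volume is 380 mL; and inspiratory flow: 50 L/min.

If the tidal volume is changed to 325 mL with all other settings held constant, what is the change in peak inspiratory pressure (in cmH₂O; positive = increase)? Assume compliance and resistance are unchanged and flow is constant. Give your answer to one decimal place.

-1.8

PIP = Vt/C + R·V̇ + PEEP (constant-flow equation of motion).
Only the elastic term changes: ΔPIP = ΔVt / C = (325 − 380) / 30.4 = -1.809 cmH2O.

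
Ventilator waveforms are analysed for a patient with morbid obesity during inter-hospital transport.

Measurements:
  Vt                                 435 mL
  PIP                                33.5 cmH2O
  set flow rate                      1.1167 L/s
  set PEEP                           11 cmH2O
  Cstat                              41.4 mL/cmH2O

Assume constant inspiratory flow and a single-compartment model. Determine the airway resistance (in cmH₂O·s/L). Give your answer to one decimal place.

10.7

Equation of motion (constant flow): PIP = Vt/C + R·V̇ + PEEP.
R·V̇ = PIP − Vt/C − PEEP = 33.5 − 435/41.4 − 11 = 33.5 − 10.507 − 11 = 11.993 cmH2O.
R = 11.993 / 1.1167 = 10.74 cmH2O·s/L.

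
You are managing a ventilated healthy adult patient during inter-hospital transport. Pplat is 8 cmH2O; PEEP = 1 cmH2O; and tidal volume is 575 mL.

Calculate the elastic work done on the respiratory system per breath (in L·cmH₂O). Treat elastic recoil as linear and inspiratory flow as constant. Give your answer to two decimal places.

Elastic work ≈ ½ × (Pplat − PEEP) × Vt = 0.5 × (8 − 1) × 0.575 L = 0.5 × 7.0 × 0.575 = 2.013 L·cmH2O.

2.01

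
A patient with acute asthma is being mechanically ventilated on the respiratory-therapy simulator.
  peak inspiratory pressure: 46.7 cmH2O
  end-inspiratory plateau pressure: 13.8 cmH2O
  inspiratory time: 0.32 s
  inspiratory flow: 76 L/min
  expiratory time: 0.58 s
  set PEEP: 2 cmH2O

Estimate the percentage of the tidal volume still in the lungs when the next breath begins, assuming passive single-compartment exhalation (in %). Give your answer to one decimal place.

Flow: 76 L/min ÷ 60 = 1.2667 L/s.
Vt = flow × Ti = 1.2667 L/s × 0.32 s × 1000 mL/L = 405.34 mL.
R = (PIP − Pplat)/V̇ = (46.7 − 13.8) / 1.2667 = 32.9/1.2667 = 25.973 cmH2O·s/L.
C = Vt/(Pplat − PEEP) = 405.34 / (13.8 − 2) = 405.34/11.8 = 34.351 mL/cmH2O.
τ = R × C = 25.973 × 0.03435 L/cmH2O = 0.8922 s.
Fraction remaining at end-expiration = e^(−Te/τ) = e^(−0.58/0.8922) = 0.522 → 52.2%.

52.2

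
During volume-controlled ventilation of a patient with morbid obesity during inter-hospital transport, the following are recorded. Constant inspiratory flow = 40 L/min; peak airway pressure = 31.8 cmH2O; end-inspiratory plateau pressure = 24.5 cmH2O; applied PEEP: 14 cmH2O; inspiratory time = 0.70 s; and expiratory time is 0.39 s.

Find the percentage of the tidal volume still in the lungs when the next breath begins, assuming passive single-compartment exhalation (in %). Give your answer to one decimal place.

Flow: 40 L/min ÷ 60 = 0.6667 L/s.
Vt = flow × Ti = 0.6667 L/s × 0.70 s × 1000 mL/L = 466.69 mL.
R = (PIP − Pplat)/V̇ = (31.8 − 24.5) / 0.6667 = 7.3/0.6667 = 10.949 cmH2O·s/L.
C = Vt/(Pplat − PEEP) = 466.69 / (24.5 − 14) = 466.69/10.5 = 44.447 mL/cmH2O.
τ = R × C = 10.949 × 0.04445 L/cmH2O = 0.4867 s.
Fraction remaining at end-expiration = e^(−Te/τ) = e^(−0.39/0.4867) = 0.4487 → 44.87%.

44.9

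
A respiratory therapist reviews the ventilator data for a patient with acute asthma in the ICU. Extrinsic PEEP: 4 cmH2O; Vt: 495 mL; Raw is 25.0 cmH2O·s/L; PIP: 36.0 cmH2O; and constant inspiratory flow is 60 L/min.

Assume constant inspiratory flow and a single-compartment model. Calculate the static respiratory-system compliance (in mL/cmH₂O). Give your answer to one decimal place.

Flow: 60 L/min ÷ 60 = 1 L/s.
Equation of motion (constant flow): PIP = Vt/C + R·V̇ + PEEP.
Vt/C = PIP − R·V̇ − PEEP = 36.0 − 25.0×1 − 4 = 36.0 − 25.0 − 4 = 7.0 cmH2O.
C = Vt / 7.0 = 495 / 7.0 = 70.714 mL/cmH2O.

70.7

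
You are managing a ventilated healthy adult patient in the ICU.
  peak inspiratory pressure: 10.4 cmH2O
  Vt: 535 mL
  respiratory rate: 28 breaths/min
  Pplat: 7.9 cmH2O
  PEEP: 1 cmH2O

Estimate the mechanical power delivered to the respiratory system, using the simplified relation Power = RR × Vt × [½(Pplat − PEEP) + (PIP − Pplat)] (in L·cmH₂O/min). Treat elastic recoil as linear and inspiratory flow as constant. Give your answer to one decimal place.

89.1

Per-breath work = Vt × [½(Pplat−PEEP) + (PIP−Pplat)] = 0.535 × [0.5×6.9 + 2.5] = 0.535 × 5.95 = 3.183 L·cmH2O.
Power = 28 × 3.183 = 89.124 L·cmH2O/min.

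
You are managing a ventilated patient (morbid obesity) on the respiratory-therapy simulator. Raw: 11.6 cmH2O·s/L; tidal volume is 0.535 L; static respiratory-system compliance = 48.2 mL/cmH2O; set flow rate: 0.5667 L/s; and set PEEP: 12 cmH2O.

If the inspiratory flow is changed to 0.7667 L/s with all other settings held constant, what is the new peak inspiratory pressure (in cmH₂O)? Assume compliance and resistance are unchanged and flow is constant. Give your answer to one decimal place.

32.0

PIP = Vt/C + R·V̇ + PEEP (constant-flow equation of motion).
Only the resistive term changes: ΔPIP = R × ΔV̇ = 11.6 × (0.7667 − 0.5667) = 11.6 × 0.2 = 2.32 cmH2O.
Original PIP = 535/48.2 + 11.6×0.5667 + 12 = 29.673 cmH2O; new PIP = 29.673 + (2.32) = 31.993 cmH2O.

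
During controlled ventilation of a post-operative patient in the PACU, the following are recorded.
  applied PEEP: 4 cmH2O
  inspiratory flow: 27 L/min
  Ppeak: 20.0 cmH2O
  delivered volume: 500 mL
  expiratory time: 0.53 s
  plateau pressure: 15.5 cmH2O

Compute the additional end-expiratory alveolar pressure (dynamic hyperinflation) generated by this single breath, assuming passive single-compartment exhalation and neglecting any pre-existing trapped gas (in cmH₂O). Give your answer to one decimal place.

3.4

Flow: 27 L/min ÷ 60 = 0.45 L/s.
R = (PIP − Pplat)/V̇ = (20.0 − 15.5) / 0.45 = 4.5/0.45 = 10.0 cmH2O·s/L.
C = Vt/(Pplat − PEEP) = 500.0 / (15.5 − 4) = 500.0/11.5 = 43.478 mL/cmH2O.
τ = R × C = 10.0 × 0.04348 L/cmH2O = 0.4348 s.
Fraction remaining = e^(−Te/τ) = e^(−0.53/0.4348) = 0.2955; trapped volume = 500.0 × 0.2955 = 147.75 mL.
Additional alveolar pressure from trapping ≈ V_trapped / C = 147.75 / 43.478 = 3.398 cmH2O.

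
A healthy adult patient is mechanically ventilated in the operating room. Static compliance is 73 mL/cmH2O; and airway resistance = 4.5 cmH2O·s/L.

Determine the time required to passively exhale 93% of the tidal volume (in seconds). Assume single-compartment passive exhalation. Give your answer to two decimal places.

τ = R × C = 4.5 × 73 mL/cmH2O = 4.5 × 0.073 L/cmH2O = 0.3285 s.
Exhaled fraction f = 1 − e^(−t/τ) → t = −τ·ln(1 − f) = −0.3285·ln(0.07) = 0.8736 s.

0.87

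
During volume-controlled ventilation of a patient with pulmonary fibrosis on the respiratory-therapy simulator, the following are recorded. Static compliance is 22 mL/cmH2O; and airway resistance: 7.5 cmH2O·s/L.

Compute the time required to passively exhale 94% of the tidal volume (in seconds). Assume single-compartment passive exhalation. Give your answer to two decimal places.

τ = R × C = 7.5 × 22 mL/cmH2O = 7.5 × 0.022 L/cmH2O = 0.165 s.
Exhaled fraction f = 1 − e^(−t/τ) → t = −τ·ln(1 − f) = −0.165·ln(0.06) = 0.4642 s.

0.46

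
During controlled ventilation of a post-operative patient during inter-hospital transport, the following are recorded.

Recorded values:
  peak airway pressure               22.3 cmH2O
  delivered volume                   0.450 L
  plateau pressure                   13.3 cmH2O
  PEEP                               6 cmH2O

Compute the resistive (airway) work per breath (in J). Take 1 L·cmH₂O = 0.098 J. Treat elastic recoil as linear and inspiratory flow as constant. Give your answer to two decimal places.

0.40

With constant inspiratory flow the resistive pressure is constant at PIP − Pplat = 22.3 − 13.3 = 9.0 cmH2O, so resistive work = 9.0 × 0.450 = 4.05 L·cmH2O.
× 0.098 J/(L·cmH2O) → 0.3969 J.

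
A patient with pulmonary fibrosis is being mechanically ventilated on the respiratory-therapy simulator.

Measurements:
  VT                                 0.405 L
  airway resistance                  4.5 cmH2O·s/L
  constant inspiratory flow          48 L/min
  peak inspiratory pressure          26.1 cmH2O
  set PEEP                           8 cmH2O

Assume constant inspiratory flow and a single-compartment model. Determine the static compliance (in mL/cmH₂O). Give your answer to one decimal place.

27.9

Flow: 48 L/min ÷ 60 = 0.8 L/s.
Equation of motion (constant flow): PIP = Vt/C + R·V̇ + PEEP.
Vt/C = PIP − R·V̇ − PEEP = 26.1 − 4.5×0.8 − 8 = 26.1 − 3.6 − 8 = 14.5 cmH2O.
C = Vt / 14.5 = 405 / 14.5 = 27.931 mL/cmH2O.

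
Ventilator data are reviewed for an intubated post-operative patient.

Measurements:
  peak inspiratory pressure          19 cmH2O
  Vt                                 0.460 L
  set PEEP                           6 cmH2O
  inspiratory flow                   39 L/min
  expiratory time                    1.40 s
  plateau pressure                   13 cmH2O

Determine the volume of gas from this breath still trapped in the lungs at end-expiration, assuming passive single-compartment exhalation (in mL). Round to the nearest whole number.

46

Flow: 39 L/min ÷ 60 = 0.65 L/s.
R = (PIP − Pplat)/V̇ = (19 − 13) / 0.65 = 6.0/0.65 = 9.231 cmH2O·s/L.
C = Vt/(Pplat − PEEP) = 460.0 / (13 − 6) = 460.0/7.0 = 65.714 mL/cmH2O.
τ = R × C = 9.231 × 0.06571 L/cmH2O = 0.6066 s.
Fraction remaining = e^(−Te/τ) = e^(−1.40/0.6066) = 0.09947.
Trapped volume = 460.0 × 0.09947 = 45.756 mL.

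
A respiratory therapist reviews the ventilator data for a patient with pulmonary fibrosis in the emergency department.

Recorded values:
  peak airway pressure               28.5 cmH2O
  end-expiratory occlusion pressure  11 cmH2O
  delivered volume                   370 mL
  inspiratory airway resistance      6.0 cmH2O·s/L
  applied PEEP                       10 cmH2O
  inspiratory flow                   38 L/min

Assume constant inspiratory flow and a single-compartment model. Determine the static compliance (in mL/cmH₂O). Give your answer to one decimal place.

27.0

Flow: 38 L/min ÷ 60 = 0.6333 L/s.
Total PEEP = 11 cmH2O (set 10 + intrinsic 1); this is the baseline alveolar pressure.
Equation of motion (constant flow): PIP = Vt/C + R·V̇ + PEEP.
Vt/C = PIP − R·V̇ − PEEP = 28.5 − 6.0×0.6333 − 11 = 28.5 − 3.8 − 11 = 13.7 cmH2O.
C = Vt / 13.7 = 370 / 13.7 = 27.007 mL/cmH2O.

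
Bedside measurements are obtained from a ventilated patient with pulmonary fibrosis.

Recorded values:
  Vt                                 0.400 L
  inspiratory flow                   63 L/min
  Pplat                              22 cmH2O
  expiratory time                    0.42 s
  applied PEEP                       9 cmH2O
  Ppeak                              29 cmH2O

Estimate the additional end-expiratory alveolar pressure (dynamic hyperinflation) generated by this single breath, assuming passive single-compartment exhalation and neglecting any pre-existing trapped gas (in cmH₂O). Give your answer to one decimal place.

1.7

Flow: 63 L/min ÷ 60 = 1.05 L/s.
R = (PIP − Pplat)/V̇ = (29 − 22) / 1.05 = 7.0/1.05 = 6.667 cmH2O·s/L.
C = Vt/(Pplat − PEEP) = 400.0 / (22 − 9) = 400.0/13.0 = 30.769 mL/cmH2O.
τ = R × C = 6.667 × 0.03077 L/cmH2O = 0.2051 s.
Fraction remaining = e^(−Te/τ) = e^(−0.42/0.2051) = 0.129; trapped volume = 400.0 × 0.129 = 51.6 mL.
Additional alveolar pressure from trapping ≈ V_trapped / C = 51.6 / 30.769 = 1.677 cmH2O.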